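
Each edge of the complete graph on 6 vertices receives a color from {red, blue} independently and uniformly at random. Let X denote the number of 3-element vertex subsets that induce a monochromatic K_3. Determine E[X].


Let X = Σ_S X_S over the C(6, 3) = 20 subsets S of size 3, where X_S = 1 if the K_3 on S is monochromatic.
For a fixed S, the K_3 on S has C(3, 2) = 3 edges. P[all 3 edges red] = (1/2)^3, and likewise for blue, so P[monochromatic] = 2·(1/2)^3 = 2^{1 − 3} = 1/4.
By linearity: E[X] = C(6, 3) · 2^{1 − 3} = 20 · 1/4 = 5.
Numerically: E[X] ≈ 5.0000.

E[X] = C(6,3)·2^(1−C(3,2)) = 5 ≈ 5.0000.


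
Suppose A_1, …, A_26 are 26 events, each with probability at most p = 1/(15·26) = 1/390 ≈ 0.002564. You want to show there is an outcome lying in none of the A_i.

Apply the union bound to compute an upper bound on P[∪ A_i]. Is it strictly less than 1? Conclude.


Union bound: P[∪_{i=1}^{26} A_i] ≤ Σ_i P[A_i] ≤ 26·p = 26·(1/390) = 1/15.
Numerically: 1/15 ≈ 0.066667.
Is 1/15 < 1? YES.
Since P[∪ A_i] ≤ 1/15 < 1, the complement has P[∩ A_i^c] ≥ 1 − 1/15 = 14/15 > 0, so some outcome avoids every A_i.

26·p = 1/15 ≈ 0.066667; existence CERTIFIED by the union bound.


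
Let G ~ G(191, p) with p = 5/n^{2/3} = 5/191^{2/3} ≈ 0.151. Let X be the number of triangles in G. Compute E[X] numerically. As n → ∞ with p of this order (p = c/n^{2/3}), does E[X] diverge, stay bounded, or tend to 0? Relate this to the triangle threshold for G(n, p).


Number of potential triangles: C(191, 3) = 1143135.
Each occurs with probability p³ ≈ (0.151)³ ≈ 3.42644e-03.
By linearity: E[X] = C(191, 3)·p³ ≈ 1143135 · 3.42644e-03 ≈ 3916.885.
Since α = 2/3 < 1, p = c/n^{2/3} ≫ 1/n is above the triangle threshold p ~ 1/n. Asymptotically E[X] ~ (c³/6)·n^{3(1−α)} = (5³/6)·n^{1} → ∞; triangles are abundant w.h.p.

E[X] ≈ 3916.885; in regime p = Θ(1/n^{2/3}) E[X] diverges (above the triangle threshold p ~ 1/n).


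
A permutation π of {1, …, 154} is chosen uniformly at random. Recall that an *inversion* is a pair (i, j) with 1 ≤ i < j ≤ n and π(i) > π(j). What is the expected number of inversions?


Write X = Σ X_I over the C(154, 2) = 11781 pairs i < j, with X_I the indicator of one inversion.
There are 11781 indicators.
For each fixed pair i < j, the values π(i) and π(j) are two distinct elements of {1, …, 154} in uniformly random order; by symmetry P[π(i) > π(j)] = 1/2.
By linearity: E[X] = 11781 · (1/2) = C(154, 2) · (1/2) = 11781/2 = 11781/2 ≈ 5890.5000.

E[X] = 11781/2 = 5890.5000.


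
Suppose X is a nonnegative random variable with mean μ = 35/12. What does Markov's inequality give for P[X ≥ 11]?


μ = E[X] = 35/12, a = 11.
Markov: P[X ≥ 11] ≤ μ/a = (35/12)/11 = 35/132.
Numerically: ≈ 0.265.
(Since a = 11 > μ = 2.917, the bound 35/132 is < 1 and informative.)

P[X ≥ 11] ≤ 35/132 ≈ 0.265.


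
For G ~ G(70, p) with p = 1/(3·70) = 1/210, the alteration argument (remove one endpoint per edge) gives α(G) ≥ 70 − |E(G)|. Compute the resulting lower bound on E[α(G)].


E[|E(G)|] = C(70, 2)·p = 2415 · (1/210) = 23/2.
E[α(G)] ≥ n − E[|E(G)|] = 70 − 23/2 = 117/2.
Numerically: ≈ 58.500000.
(This is only a lower bound; the true E[α(G)] may be larger.)

E[α(G)] ≥ 117/2 ≈ 58.500000.


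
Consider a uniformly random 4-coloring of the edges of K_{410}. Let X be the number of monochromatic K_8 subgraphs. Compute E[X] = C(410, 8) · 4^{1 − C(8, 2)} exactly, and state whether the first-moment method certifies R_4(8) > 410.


E[X] = C(410, 8) · 4^{1 − 28} = 18488798173326195 · 4^{−27} = 18488798173326195/18014398509481984.
As a reduced fraction: E[X] = 18488798173326195/18014398509481984 ≈ 1.0263345.
Is E[X] < 1? NO.
Since E[X] ≥ 1, the first-moment bound is inconclusive at n = 410; it does NOT by itself certify R_4(8) > 410.

E[X] = 18488798173326195/18014398509481984 ≈ 1.0263345; E[X] ≥ 1; first-moment method inconclusive here.


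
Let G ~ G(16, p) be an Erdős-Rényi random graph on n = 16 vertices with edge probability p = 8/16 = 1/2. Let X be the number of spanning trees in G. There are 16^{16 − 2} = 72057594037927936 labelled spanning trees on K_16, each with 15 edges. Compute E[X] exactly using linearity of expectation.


K_16 has 16^{16 − 2} = 72057594037927936 labelled spanning trees.
For each such spanning tree H, let X_H = 1 if all 15 edges of H are present in G. Then P[X_H = 1] = p^{15} = (1/2)^{15} = 1/32768.
By linearity: E[X] = Σ_H E[X_H] = 72057594037927936 · p^{15} = 72057594037927936 · 1/32768 = 2199023255552.
Numerically: E[X] ≈ 2.2e+12.

E[X] = 72057594037927936 · (1/2)^{15} = 2199023255552 ≈ 2.2e+12.


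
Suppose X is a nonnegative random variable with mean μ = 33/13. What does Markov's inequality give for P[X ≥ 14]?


μ = E[X] = 33/13, a = 14.
Markov: P[X ≥ 14] ≤ μ/a = (33/13)/14 = 33/182.
Numerically: ≈ 0.1813.
(Since a = 14 > μ = 2.5385, the bound 33/182 is < 1 and informative.)

P[X ≥ 14] ≤ 33/182 ≈ 0.1813.


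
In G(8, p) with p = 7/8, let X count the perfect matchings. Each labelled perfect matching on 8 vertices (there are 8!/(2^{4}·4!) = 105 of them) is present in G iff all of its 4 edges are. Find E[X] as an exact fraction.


K_8 has 8!/(2^{4}·4!) = 105 labelled perfect matchings.
For each such perfect matching H, let X_H = 1 if all 4 edges of H are present in G. Then P[X_H = 1] = p^{4} = (7/8)^{4} = 2401/4096.
By linearity of expectation: E[X] = Σ_H E[X_H] = 105 · p^{4} = 105 · 2401/4096 = 252105/4096.
Numerically: E[X] ≈ 61.549.

E[X] = 105 · (7/8)^{4} = 252105/4096 ≈ 61.549.


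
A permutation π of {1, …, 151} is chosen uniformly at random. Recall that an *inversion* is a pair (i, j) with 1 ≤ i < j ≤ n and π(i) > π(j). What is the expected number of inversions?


Write X = Σ X_I over the C(151, 2) = 11325 pairs i < j, with X_I the indicator of one inversion.
There are 11325 indicators.
For each fixed pair i < j, the values π(i) and π(j) are two distinct elements of {1, …, 151} in uniformly random order; by symmetry P[π(i) > π(j)] = 1/2.
By linearity: E[X] = 11325 · (1/2) = C(151, 2) · (1/2) = 11325/2 = 11325/2 ≈ 5662.500000.

E[X] = 11325/2 = 5662.500000.


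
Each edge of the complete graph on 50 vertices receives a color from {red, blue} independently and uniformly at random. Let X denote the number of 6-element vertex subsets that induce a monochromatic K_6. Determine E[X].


Let X = Σ_S X_S over the C(50, 6) = 15890700 subsets S of size 6, where X_S = 1 if the K_6 on S is monochromatic.
For a fixed S, the K_6 on S has C(6, 2) = 15 edges. P[all 15 edges red] = (1/2)^15, and likewise for blue, so P[monochromatic] = 2·(1/2)^15 = 2^{1 − 15} = 1/16384.
Summing: E[X] = C(50, 6) · 2^{1 − 15} = 15890700 · 1/16384 = 3972675/4096.
Numerically: E[X] ≈ 969.891.

E[X] = C(50,6)·2^(1−C(6,2)) = 3972675/4096 ≈ 969.891.


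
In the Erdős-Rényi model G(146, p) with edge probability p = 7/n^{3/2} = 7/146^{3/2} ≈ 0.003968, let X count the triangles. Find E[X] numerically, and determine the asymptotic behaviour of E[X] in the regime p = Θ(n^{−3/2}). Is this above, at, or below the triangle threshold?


Number of potential triangles: C(146, 3) = 508080.
Each occurs with probability p³ ≈ (0.003968)³ ≈ 6.247500e-08.
By linearity: E[X] = C(146, 3)·p³ ≈ 508080 · 6.247500e-08 ≈ 0.0317.
Since α = 3/2 > 1, p = c/n^{3/2} = o(1/n) is below the triangle threshold p ~ 1/n. Asymptotically E[X] ~ (c³/6)·n^{3(1−α)} = (7³/6)·n^{-1.5} → 0, so by Markov's inequality G has no triangles w.h.p.

E[X] ≈ 0.0317; in regime p = Θ(1/n^{3/2}) E[X] tends to 0 (below the triangle threshold p ~ 1/n).


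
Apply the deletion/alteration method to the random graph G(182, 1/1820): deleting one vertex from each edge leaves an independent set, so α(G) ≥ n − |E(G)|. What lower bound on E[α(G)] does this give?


E[|E(G)|] = C(182, 2)·p = 16471 · (1/1820) = 181/20.
E[α(G)] ≥ n − E[|E(G)|] = 182 − 181/20 = 3459/20.
Numerically: ≈ 172.950.
(This is only a lower bound; the true E[α(G)] may be larger.)

E[α(G)] ≥ 3459/20 ≈ 172.950.


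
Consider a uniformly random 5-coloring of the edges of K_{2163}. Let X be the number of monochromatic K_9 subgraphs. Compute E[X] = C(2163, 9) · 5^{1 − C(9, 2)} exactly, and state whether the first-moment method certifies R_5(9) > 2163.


E[X] = C(2163, 9) · 5^{1 − 36} = 2808716806866462450348390 · 5^{−35} = 2808716806866462450348390/2910383045673370361328125.
As a reduced fraction: E[X] = 561743361373292490069678/582076609134674072265625 ≈ 0.96507.
Is E[X] < 1? YES.
Since E[X] < 1, there exists a 5-coloring of K_{2163} with no monochromatic K_9; hence R_5(9) > 2163.

E[X] = 561743361373292490069678/582076609134674072265625 ≈ 0.96507; E[X] < 1, so R_5(9) > 2163.


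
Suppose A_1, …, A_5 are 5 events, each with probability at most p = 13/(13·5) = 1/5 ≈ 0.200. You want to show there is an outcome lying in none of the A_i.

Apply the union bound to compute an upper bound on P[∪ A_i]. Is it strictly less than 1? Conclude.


Union bound: P[∪_{i=1}^{5} A_i] ≤ Σ_i P[A_i] ≤ 5·p = 5·(1/5) = 1.
Numerically: 1 ≈ 1.000.
Is 1 < 1? NO.
Since the bound 1 is ≥ 1, the union bound is uninformative here; it does NOT by itself certify existence.

5·p = 1 ≈ 1.000; existence NOT certified by the union bound.


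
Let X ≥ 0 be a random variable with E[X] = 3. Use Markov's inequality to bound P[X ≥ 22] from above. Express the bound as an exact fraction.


μ = E[X] = 3, a = 22.
Markov: P[X ≥ 22] ≤ μ/a = (3)/22 = 3/22.
Numerically: ≈ 0.13636.
(Since a = 22 > μ = 3.00000, the bound 3/22 is < 1 and informative.)

P[X ≥ 22] ≤ 3/22 ≈ 0.13636.


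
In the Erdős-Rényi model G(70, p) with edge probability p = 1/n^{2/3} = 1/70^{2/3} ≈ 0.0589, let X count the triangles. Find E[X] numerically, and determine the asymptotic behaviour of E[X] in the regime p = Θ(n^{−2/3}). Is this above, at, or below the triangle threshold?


Number of potential triangles: C(70, 3) = 54740.
Each occurs with probability p³ ≈ (0.0589)³ ≈ 2.04082e-04.
By linearity: E[X] = C(70, 3)·p³ ≈ 54740 · 2.04082e-04 ≈ 11.171.
Since α = 2/3 < 1, p = c/n^{2/3} ≫ 1/n is above the triangle threshold p ~ 1/n. Asymptotically E[X] ~ (c³/6)·n^{3(1−α)} = (1³/6)·n^{1} → ∞; triangles are abundant w.h.p.

E[X] ≈ 11.171; in regime p = Θ(1/n^{2/3}) E[X] diverges (above the triangle threshold p ~ 1/n).


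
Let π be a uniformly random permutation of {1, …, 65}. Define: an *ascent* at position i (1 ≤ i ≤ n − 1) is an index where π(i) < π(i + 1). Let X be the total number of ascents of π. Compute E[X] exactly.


Write X = Σ X_I over i = 1, …, 64, with X_I the indicator of one ascent.
There are 64 indicators.
For each fixed i, the pair (π(i), π(i+1)) is a uniformly random ordered pair of distinct values from {1, …, 65}; by symmetry P[π(i) < π(i+1)] = 1/2.
By linearity: E[X] = 64 · (1/2) = (65 − 1) · (1/2) = 32 ≈ 32.000000.

E[X] = 32 = 32.000000.


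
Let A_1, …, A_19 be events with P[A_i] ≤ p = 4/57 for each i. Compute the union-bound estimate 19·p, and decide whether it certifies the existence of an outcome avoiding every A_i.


Union bound: P[∪_{i=1}^{19} A_i] ≤ Σ_i P[A_i] ≤ 19·p = 19·(4/57) = 4/3.
Numerically: 4/3 ≈ 1.33333.
Is 4/3 < 1? NO.
Since the bound 4/3 is ≥ 1, the union bound is uninformative here; it does NOT by itself certify existence.

19·p = 4/3 ≈ 1.33333; existence NOT certified by the union bound.


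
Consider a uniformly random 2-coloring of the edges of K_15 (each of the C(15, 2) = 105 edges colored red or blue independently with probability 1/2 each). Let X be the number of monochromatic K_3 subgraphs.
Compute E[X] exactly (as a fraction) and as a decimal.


Let X = Σ_S X_S over the C(15, 3) = 455 subsets S of size 3, where X_S = 1 if the K_3 on S is monochromatic.
For a fixed S, the K_3 on S has C(3, 2) = 3 edges. P[all 3 edges red] = (1/2)^3, and likewise for blue, so P[monochromatic] = 2·(1/2)^3 = 2^{1 − 3} = 1/4.
By linearity: E[X] = C(15, 3) · 2^{1 − 3} = 455 · 1/4 = 455/4.
Numerically: E[X] ≈ 113.750.

E[X] = C(15,3)·2^(1−C(3,2)) = 455/4 ≈ 113.750.


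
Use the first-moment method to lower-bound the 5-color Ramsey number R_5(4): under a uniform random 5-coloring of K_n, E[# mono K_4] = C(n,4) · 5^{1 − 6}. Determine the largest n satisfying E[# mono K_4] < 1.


We need C(n, 4) · 5^{1 − 6} < 1, i.e. C(n, 4) < 5^{6 − 1} = 3125.
Check values of n near the boundary:
  n = 15: C(15, 4) = 1365; 1365 < 3125? YES
  n = 16: C(16, 4) = 1820; 1820 < 3125? YES
  n = 17: C(17, 4) = 2380; 2380 < 3125? YES
  n = 18: C(18, 4) = 3060; 3060 < 3125? YES
  n = 19: C(19, 4) = 3876; 3876 < 3125? NO
  n = 20: C(20, 4) = 4845; 4845 < 3125? NO
The largest n with C(n, 4) < 3125 is n = 18 (where E[X] = 612/625 ≈ 0.979). Hence R_5(4) > 18, i.e. R_5(4) ≥ 19.

Largest n = 18; hence R_5(4) > 18.


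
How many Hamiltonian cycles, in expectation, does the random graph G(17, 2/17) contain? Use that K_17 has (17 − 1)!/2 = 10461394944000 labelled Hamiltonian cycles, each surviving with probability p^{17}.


K_17 has (17 − 1)!/2 = 10461394944000 labelled Hamiltonian cycles.
For each such Hamiltonian cycle H, let X_H = 1 if all 17 edges of H are present in G. Then P[X_H = 1] = p^{17} = (2/17)^{17} = 131072/827240261886336764177.
By linearity: E[X] = Σ_H E[X_H] = 10461394944000 · p^{17} = 10461394944000 · 131072/827240261886336764177 = 1371195958099968000/827240261886336764177.
Numerically: E[X] ≈ 0.001658.

E[X] = 10461394944000 · (2/17)^{17} = 1371195958099968000/827240261886336764177 ≈ 0.001658.


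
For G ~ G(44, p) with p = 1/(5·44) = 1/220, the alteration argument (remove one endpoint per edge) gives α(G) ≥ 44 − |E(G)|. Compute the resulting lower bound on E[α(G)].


E[|E(G)|] = C(44, 2)·p = 946 · (1/220) = 43/10.
E[α(G)] ≥ n − E[|E(G)|] = 44 − 43/10 = 397/10.
Numerically: ≈ 39.70000.
(This is only a lower bound; the true E[α(G)] may be larger.)

E[α(G)] ≥ 397/10 ≈ 39.70000.


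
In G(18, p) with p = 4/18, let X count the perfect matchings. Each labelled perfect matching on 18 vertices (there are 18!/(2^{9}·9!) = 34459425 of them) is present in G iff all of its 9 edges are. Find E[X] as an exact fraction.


K_18 has 18!/(2^{9}·9!) = 34459425 labelled perfect matchings.
For each such perfect matching H, let X_H = 1 if all 9 edges of H are present in G. Then P[X_H = 1] = p^{9} = (2/9)^{9} = 512/387420489.
Summing the indicators: E[X] = Σ_H E[X_H] = 34459425 · p^{9} = 34459425 · 512/387420489 = 217817600/4782969.
Numerically: E[X] ≈ 45.54.

E[X] = 34459425 · (2/9)^{9} = 217817600/4782969 ≈ 45.54.


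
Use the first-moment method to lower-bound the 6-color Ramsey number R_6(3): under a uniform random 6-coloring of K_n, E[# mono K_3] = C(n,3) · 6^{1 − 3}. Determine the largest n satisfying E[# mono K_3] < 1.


We need C(n, 3) · 6^{1 − 3} < 1, i.e. C(n, 3) < 6^{3 − 1} = 36.
Check values of n near the boundary:
  n = 3: C(3, 3) = 1; 1 < 36? YES
  n = 4: C(4, 3) = 4; 4 < 36? YES
  n = 5: C(5, 3) = 10; 10 < 36? YES
  n = 6: C(6, 3) = 20; 20 < 36? YES
  n = 7: C(7, 3) = 35; 35 < 36? YES
  n = 8: C(8, 3) = 56; 56 < 36? NO
The largest n with C(n, 3) < 36 is n = 7 (where E[X] = 35/36 ≈ 0.97222). Hence R_6(3) > 7, i.e. R_6(3) ≥ 8.

Largest n = 7; hence R_6(3) > 7.


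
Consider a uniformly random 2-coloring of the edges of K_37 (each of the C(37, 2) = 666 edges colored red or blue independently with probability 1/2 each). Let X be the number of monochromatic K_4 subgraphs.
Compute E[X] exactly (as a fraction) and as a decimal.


Let X = Σ_S X_S over the C(37, 4) = 66045 subsets S of size 4, where X_S = 1 if the K_4 on S is monochromatic.
For a fixed S, the K_4 on S has C(4, 2) = 6 edges. P[all 6 edges red] = (1/2)^6, and likewise for blue, so P[monochromatic] = 2·(1/2)^6 = 2^{1 − 6} = 1/32.
By linearity of expectation: E[X] = C(37, 4) · 2^{1 − 6} = 66045 · 1/32 = 66045/32.
Numerically: E[X] ≈ 2063.906.

E[X] = C(37,4)·2^(1−C(4,2)) = 66045/32 ≈ 2063.906.


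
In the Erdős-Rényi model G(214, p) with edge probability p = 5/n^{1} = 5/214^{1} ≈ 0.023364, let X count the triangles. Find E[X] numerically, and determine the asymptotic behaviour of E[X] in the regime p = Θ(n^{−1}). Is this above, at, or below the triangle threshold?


Number of potential triangles: C(214, 3) = 1610564.
Each occurs with probability p³ ≈ (0.023364)³ ≈ 1.2754654e-05.
By linearity: E[X] = C(214, 3)·p³ ≈ 1610564 · 1.2754654e-05 ≈ 20.54219.
Here α = 1, so p = 5/n is exactly at the triangle threshold p ~ 1/n. Asymptotically E[X] → c³/6 = 5³/6 = 125/6 ≈ 20.83333, a bounded constant. In this regime the triangle count is asymptotically Poisson(c³/6).

E[X] ≈ 20.54219; in regime p = Θ(1/n^{1}) E[X] stays bounded (at the triangle threshold p ~ 1/n).


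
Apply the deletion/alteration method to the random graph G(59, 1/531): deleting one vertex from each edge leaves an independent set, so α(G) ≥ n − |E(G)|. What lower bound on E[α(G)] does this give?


E[|E(G)|] = C(59, 2)·p = 1711 · (1/531) = 29/9.
E[α(G)] ≥ n − E[|E(G)|] = 59 − 29/9 = 502/9.
Numerically: ≈ 55.778.
(This is only a lower bound; the true E[α(G)] may be larger.)

E[α(G)] ≥ 502/9 ≈ 55.778.


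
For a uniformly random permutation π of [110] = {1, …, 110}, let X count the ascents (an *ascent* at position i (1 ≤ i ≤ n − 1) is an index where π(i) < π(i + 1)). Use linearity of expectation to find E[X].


Write X = Σ X_I over i = 1, …, 109, with X_I the indicator of one ascent.
There are 109 indicators.
For each fixed i, the pair (π(i), π(i+1)) is a uniformly random ordered pair of distinct values from {1, …, 110}; by symmetry P[π(i) < π(i+1)] = 1/2.
By linearity: E[X] = 109 · (1/2) = (110 − 1) · (1/2) = 109/2 ≈ 54.5000.

E[X] = 109/2 = 54.5000.


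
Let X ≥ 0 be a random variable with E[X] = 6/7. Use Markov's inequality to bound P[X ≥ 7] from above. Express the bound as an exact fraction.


μ = E[X] = 6/7, a = 7.
Markov: P[X ≥ 7] ≤ μ/a = (6/7)/7 = 6/49.
Numerically: ≈ 0.122.
(Since a = 7 > μ = 0.857, the bound 6/49 is < 1 and informative.)

P[X ≥ 7] ≤ 6/49 ≈ 0.122.


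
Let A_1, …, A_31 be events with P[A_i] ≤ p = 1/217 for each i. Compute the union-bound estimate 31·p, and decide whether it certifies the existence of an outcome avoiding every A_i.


Union bound: P[∪_{i=1}^{31} A_i] ≤ Σ_i P[A_i] ≤ 31·p = 31·(1/217) = 1/7.
Numerically: 1/7 ≈ 0.14286.
Is 1/7 < 1? YES.
Since P[∪ A_i] ≤ 1/7 < 1, the complement has P[∩ A_i^c] ≥ 1 − 1/7 = 6/7 > 0, so some outcome avoids every A_i.

31·p = 1/7 ≈ 0.14286; existence CERTIFIED by the union bound.


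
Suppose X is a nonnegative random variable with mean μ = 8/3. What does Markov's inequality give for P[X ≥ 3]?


μ = E[X] = 8/3, a = 3.
Markov: P[X ≥ 3] ≤ μ/a = (8/3)/3 = 8/9.
Numerically: ≈ 0.8889.
(Since a = 3 > μ = 2.6667, the bound 8/9 is < 1 and informative.)

P[X ≥ 3] ≤ 8/9 ≈ 0.8889.


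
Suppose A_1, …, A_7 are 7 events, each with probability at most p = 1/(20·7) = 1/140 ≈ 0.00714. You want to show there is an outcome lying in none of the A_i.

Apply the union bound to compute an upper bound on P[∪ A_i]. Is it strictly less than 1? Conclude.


Union bound: P[∪_{i=1}^{7} A_i] ≤ Σ_i P[A_i] ≤ 7·p = 7·(1/140) = 1/20.
Numerically: 1/20 ≈ 0.05000.
Is 1/20 < 1? YES.
Since P[∪ A_i] ≤ 1/20 < 1, the complement has P[∩ A_i^c] ≥ 1 − 1/20 = 19/20 > 0, so some outcome avoids every A_i.

7·p = 1/20 ≈ 0.05000; existence CERTIFIED by the union bound.


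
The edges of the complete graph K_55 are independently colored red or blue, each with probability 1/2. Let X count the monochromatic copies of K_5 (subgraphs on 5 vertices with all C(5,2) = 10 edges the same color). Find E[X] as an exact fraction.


Let X = Σ_S X_S over the C(55, 5) = 3478761 subsets S of size 5, where X_S = 1 if the K_5 on S is monochromatic.
For a fixed S, the K_5 on S has C(5, 2) = 10 edges. P[all 10 edges red] = (1/2)^10, and likewise for blue, so P[monochromatic] = 2·(1/2)^10 = 2^{1 − 10} = 1/512.
Summing: E[X] = C(55, 5) · 2^{1 − 10} = 3478761 · 1/512 = 3478761/512.
Numerically: E[X] ≈ 6794.4551.

E[X] = C(55,5)·2^(1−C(5,2)) = 3478761/512 ≈ 6794.4551.


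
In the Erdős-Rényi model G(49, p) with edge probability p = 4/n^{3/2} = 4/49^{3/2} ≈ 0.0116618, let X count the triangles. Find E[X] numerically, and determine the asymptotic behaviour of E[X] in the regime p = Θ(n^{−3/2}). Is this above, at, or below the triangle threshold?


Number of potential triangles: C(49, 3) = 18424.
Each occurs with probability p³ ≈ (0.0116618)³ ≈ 1.58597966e-06.
By linearity: E[X] = C(49, 3)·p³ ≈ 18424 · 1.58597966e-06 ≈ 0.029220.
Since α = 3/2 > 1, p = c/n^{3/2} = o(1/n) is below the triangle threshold p ~ 1/n. Asymptotically E[X] ~ (c³/6)·n^{3(1−α)} = (4³/6)·n^{-1.5} → 0, so by Markov's inequality G has no triangles w.h.p.

E[X] ≈ 0.029220; in regime p = Θ(1/n^{3/2}) E[X] tends to 0 (below the triangle threshold p ~ 1/n).


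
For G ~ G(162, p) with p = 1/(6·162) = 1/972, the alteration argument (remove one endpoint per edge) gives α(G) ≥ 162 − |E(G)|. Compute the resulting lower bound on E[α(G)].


E[|E(G)|] = C(162, 2)·p = 13041 · (1/972) = 161/12.
E[α(G)] ≥ n − E[|E(G)|] = 162 − 161/12 = 1783/12.
Numerically: ≈ 148.58333.
(This is only a lower bound; the true E[α(G)] may be larger.)

E[α(G)] ≥ 1783/12 ≈ 148.58333.


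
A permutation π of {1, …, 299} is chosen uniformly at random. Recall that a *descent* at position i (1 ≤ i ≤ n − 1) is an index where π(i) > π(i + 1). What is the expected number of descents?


Write X = Σ X_I over i = 1, …, 298, with X_I the indicator of one descent.
There are 298 indicators.
For each fixed i, the pair (π(i), π(i+1)) is a uniformly random ordered pair of distinct values from {1, …, 299}; by symmetry P[π(i) > π(i+1)] = 1/2.
By linearity: E[X] = 298 · (1/2) = (299 − 1) · (1/2) = 149 ≈ 149.0000.

E[X] = 149 = 149.0000.


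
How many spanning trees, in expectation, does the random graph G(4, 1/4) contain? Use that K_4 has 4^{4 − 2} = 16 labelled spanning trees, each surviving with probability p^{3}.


K_4 has 4^{4 − 2} = 16 labelled spanning trees.
For each such spanning tree H, let X_H = 1 if all 3 edges of H are present in G. Then P[X_H = 1] = p^{3} = (1/4)^{3} = 1/64.
By linearity: E[X] = Σ_H E[X_H] = 16 · p^{3} = 16 · 1/64 = 1/4.
Numerically: E[X] ≈ 0.25.

E[X] = 16 · (1/4)^{3} = 1/4 ≈ 0.25.


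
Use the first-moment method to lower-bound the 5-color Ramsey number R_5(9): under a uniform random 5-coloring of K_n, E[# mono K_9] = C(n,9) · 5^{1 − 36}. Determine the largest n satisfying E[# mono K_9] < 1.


We need C(n, 9) · 5^{1 − 36} < 1, i.e. C(n, 9) < 5^{36 − 1} = 2910383045673370361328125.
Check values of n near the boundary:
  n = 2168: C(2168, 9) = 2867804175977929537095120; 2867804175977929537095120 < 2910383045673370361328125? YES
  n = 2169: C(2169, 9) = 2879753360044504243499683; 2879753360044504243499683 < 2910383045673370361328125? YES
  n = 2170: C(2170, 9) = 2891746779868845075610510; 2891746779868845075610510 < 2910383045673370361328125? YES
  n = 2171: C(2171, 9) = 2903784578674959601827205; 2903784578674959601827205 < 2910383045673370361328125? YES
  n = 2172: C(2172, 9) = 2915866900084148060642020; 2915866900084148060642020 < 2910383045673370361328125? NO
  n = 2173: C(2173, 9) = 2927993888115921319674265; 2927993888115921319674265 < 2910383045673370361328125? NO
  n = 2174: C(2174, 9) = 2940165687188920530702934; 2940165687188920530702934 < 2910383045673370361328125? NO
The largest n with C(n, 9) < 2910383045673370361328125 is n = 2171 (where E[X] = 580756915734991920365441/582076609134674072265625 ≈ 0.997733). Hence R_5(9) > 2171, i.e. R_5(9) ≥ 2172.

Largest n = 2171; hence R_5(9) > 2171.


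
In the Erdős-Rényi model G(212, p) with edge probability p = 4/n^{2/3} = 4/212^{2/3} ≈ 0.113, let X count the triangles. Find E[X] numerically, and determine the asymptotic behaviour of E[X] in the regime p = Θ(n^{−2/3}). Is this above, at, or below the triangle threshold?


Number of potential triangles: C(212, 3) = 1565620.
Each occurs with probability p³ ≈ (0.113)³ ≈ 1.42399e-03.
By linearity: E[X] = C(212, 3)·p³ ≈ 1565620 · 1.42399e-03 ≈ 2229.434.
Since α = 2/3 < 1, p = c/n^{2/3} ≫ 1/n is above the triangle threshold p ~ 1/n. Asymptotically E[X] ~ (c³/6)·n^{3(1−α)} = (4³/6)·n^{1} → ∞; triangles are abundant w.h.p.

E[X] ≈ 2229.434; in regime p = Θ(1/n^{2/3}) E[X] diverges (above the triangle threshold p ~ 1/n).


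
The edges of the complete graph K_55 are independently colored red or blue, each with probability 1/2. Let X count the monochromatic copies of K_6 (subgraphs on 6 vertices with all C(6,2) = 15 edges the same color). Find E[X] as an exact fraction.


Let X = Σ_S X_S over the C(55, 6) = 28989675 subsets S of size 6, where X_S = 1 if the K_6 on S is monochromatic.
For a fixed S, the K_6 on S has C(6, 2) = 15 edges. P[all 15 edges red] = (1/2)^15, and likewise for blue, so P[monochromatic] = 2·(1/2)^15 = 2^{1 − 15} = 1/16384.
By linearity: E[X] = C(55, 6) · 2^{1 − 15} = 28989675 · 1/16384 = 28989675/16384.
Numerically: E[X] ≈ 1769.389343.

E[X] = C(55,6)·2^(1−C(6,2)) = 28989675/16384 ≈ 1769.389343.


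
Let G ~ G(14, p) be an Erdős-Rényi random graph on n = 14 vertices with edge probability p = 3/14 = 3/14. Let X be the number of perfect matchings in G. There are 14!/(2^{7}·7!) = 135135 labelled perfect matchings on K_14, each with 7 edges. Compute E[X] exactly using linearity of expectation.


K_14 has 14!/(2^{7}·7!) = 135135 labelled perfect matchings.
For each such perfect matching H, let X_H = 1 if all 7 edges of H are present in G. Then P[X_H = 1] = p^{7} = (3/14)^{7} = 2187/105413504.
By linearity: E[X] = Σ_H E[X_H] = 135135 · p^{7} = 135135 · 2187/105413504 = 42220035/15059072.
Numerically: E[X] ≈ 2.80363.

E[X] = 135135 · (3/14)^{7} = 42220035/15059072 ≈ 2.80363.


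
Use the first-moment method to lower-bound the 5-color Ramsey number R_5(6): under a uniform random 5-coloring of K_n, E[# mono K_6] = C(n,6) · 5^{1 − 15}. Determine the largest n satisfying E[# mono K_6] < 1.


We need C(n, 6) · 5^{1 − 15} < 1, i.e. C(n, 6) < 5^{15 − 1} = 6103515625.
Check values of n near the boundary:
  n = 124: C(124, 6) = 4465475476; 4465475476 < 6103515625? YES
  n = 125: C(125, 6) = 4690625500; 4690625500 < 6103515625? YES
  n = 126: C(126, 6) = 4925156775; 4925156775 < 6103515625? YES
  n = 127: C(127, 6) = 5169379425; 5169379425 < 6103515625? YES
  n = 128: C(128, 6) = 5423611200; 5423611200 < 6103515625? YES
  n = 129: C(129, 6) = 5688177600; 5688177600 < 6103515625? YES
  n = 130: C(130, 6) = 5963412000; 5963412000 < 6103515625? YES
  n = 131: C(131, 6) = 6249655776; 6249655776 < 6103515625? NO
  n = 132: C(132, 6) = 6547258432; 6547258432 < 6103515625? NO
  n = 133: C(133, 6) = 6856577728; 6856577728 < 6103515625? NO
The largest n with C(n, 6) < 6103515625 is n = 130 (where E[X] = 47707296/48828125 ≈ 0.977). Hence R_5(6) > 130, i.e. R_5(6) ≥ 131.

Largest n = 130; hence R_5(6) > 130.


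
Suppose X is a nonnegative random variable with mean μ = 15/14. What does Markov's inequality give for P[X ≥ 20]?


μ = E[X] = 15/14, a = 20.
Markov: P[X ≥ 20] ≤ μ/a = (15/14)/20 = 3/56.
Numerically: ≈ 0.053571.
(Since a = 20 > μ = 1.071429, the bound 3/56 is < 1 and informative.)

P[X ≥ 20] ≤ 3/56 ≈ 0.053571.


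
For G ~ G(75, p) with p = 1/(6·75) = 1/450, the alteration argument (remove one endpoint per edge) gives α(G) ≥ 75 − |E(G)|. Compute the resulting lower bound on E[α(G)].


E[|E(G)|] = C(75, 2)·p = 2775 · (1/450) = 37/6.
E[α(G)] ≥ n − E[|E(G)|] = 75 − 37/6 = 413/6.
Numerically: ≈ 68.833333.
(This is only a lower bound; the true E[α(G)] may be larger.)

E[α(G)] ≥ 413/6 ≈ 68.833333.


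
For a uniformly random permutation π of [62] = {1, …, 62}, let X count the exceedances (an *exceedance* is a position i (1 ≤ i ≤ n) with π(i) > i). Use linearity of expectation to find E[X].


Write X = Σ_{i=1}^{62} X_i, where X_i = 1_{π(i) > i}.
For each fixed i, π(i) is uniform over {1, …, 62} (marginal of a uniform permutation), so P[π(i) > i] = (n − i)/n. Summing: Σ_{i=1}^{62} (n − i)/n = (0 + 1 + … + 61)/62 = 62(62 − 1)/(2·62) = (62 − 1)/2.
Hence E[X] = Σ_{i=1}^{62} (62 − i)/62 = 61/2 ≈ 30.500.

E[X] = 61/2 = 30.500.


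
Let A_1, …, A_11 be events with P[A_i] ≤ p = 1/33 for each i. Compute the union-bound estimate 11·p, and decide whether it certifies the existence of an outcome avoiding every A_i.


Union bound: P[∪_{i=1}^{11} A_i] ≤ Σ_i P[A_i] ≤ 11·p = 11·(1/33) = 1/3.
Numerically: 1/3 ≈ 0.3333.
Is 1/3 < 1? YES.
Since P[∪ A_i] ≤ 1/3 < 1, the complement has P[∩ A_i^c] ≥ 1 − 1/3 = 2/3 > 0, so some outcome avoids every A_i.

11·p = 1/3 ≈ 0.3333; existence CERTIFIED by the union bound.


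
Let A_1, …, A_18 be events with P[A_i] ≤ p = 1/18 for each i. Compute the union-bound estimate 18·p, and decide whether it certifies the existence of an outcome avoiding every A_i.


Union bound: P[∪_{i=1}^{18} A_i] ≤ Σ_i P[A_i] ≤ 18·p = 18·(1/18) = 1.
Numerically: 1 ≈ 1.0000.
Is 1 < 1? NO.
Since the bound 1 is ≥ 1, the union bound is uninformative here; it does NOT by itself certify existence.

18·p = 1 ≈ 1.0000; existence NOT certified by the union bound.


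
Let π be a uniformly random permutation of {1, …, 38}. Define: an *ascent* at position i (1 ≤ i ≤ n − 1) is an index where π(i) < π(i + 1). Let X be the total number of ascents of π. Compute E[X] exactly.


Write X = Σ X_I over i = 1, …, 37, with X_I the indicator of one ascent.
There are 37 indicators.
For each fixed i, the pair (π(i), π(i+1)) is a uniformly random ordered pair of distinct values from {1, …, 38}; by symmetry P[π(i) < π(i+1)] = 1/2.
By linearity: E[X] = 37 · (1/2) = (38 − 1) · (1/2) = 37/2 ≈ 18.500.

E[X] = 37/2 = 18.500.


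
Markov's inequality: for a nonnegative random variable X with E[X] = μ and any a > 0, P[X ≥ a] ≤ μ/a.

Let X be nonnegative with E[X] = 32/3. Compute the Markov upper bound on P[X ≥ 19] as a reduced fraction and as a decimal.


μ = E[X] = 32/3, a = 19.
Markov: P[X ≥ 19] ≤ μ/a = (32/3)/19 = 32/57.
Numerically: ≈ 0.561.
(Since a = 19 > μ = 10.667, the bound 32/57 is < 1 and informative.)

P[X ≥ 19] ≤ 32/57 ≈ 0.561.


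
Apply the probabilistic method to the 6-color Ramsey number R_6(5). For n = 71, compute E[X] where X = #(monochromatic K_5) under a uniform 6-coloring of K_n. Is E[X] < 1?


E[X] = C(71, 5) · 6^{1 − 10} = 13019909 · 6^{−9} = 13019909/10077696.
As a reduced fraction: E[X] = 13019909/10077696 ≈ 1.2919529.
Is E[X] < 1? NO.
Since E[X] ≥ 1, the first-moment bound is inconclusive at n = 71; it does NOT by itself certify R_6(5) > 71.

E[X] = 13019909/10077696 ≈ 1.2919529; E[X] ≥ 1; first-moment method inconclusive here.


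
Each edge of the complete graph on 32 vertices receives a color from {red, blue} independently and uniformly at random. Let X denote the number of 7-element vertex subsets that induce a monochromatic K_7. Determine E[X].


Let X = Σ_S X_S over the C(32, 7) = 3365856 subsets S of size 7, where X_S = 1 if the K_7 on S is monochromatic.
For a fixed S, the K_7 on S has C(7, 2) = 21 edges. P[all 21 edges red] = (1/2)^21, and likewise for blue, so P[monochromatic] = 2·(1/2)^21 = 2^{1 − 21} = 1/1048576.
By linearity: E[X] = C(32, 7) · 2^{1 − 21} = 3365856 · 1/1048576 = 105183/32768.
Numerically: E[X] ≈ 3.209930.

E[X] = C(32,7)·2^(1−C(7,2)) = 105183/32768 ≈ 3.209930.


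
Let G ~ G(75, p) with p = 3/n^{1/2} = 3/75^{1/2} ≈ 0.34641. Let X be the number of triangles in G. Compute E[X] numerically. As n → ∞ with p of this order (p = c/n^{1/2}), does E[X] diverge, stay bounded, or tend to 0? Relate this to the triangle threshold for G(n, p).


Number of potential triangles: C(75, 3) = 67525.
Each occurs with probability p³ ≈ (0.34641)³ ≈ 4.15692194e-02.
By linearity: E[X] = C(75, 3)·p³ ≈ 67525 · 4.15692194e-02 ≈ 2806.961539.
Since α = 1/2 < 1, p = c/n^{1/2} ≫ 1/n is above the triangle threshold p ~ 1/n. Asymptotically E[X] ~ (c³/6)·n^{3(1−α)} = (3³/6)·n^{1.5} → ∞; triangles are abundant w.h.p.

E[X] ≈ 2806.961539; in regime p = Θ(1/n^{1/2}) E[X] diverges (above the triangle threshold p ~ 1/n).


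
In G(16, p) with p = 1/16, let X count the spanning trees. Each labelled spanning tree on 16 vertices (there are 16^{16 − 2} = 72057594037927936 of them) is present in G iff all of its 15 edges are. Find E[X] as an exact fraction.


K_16 has 16^{16 − 2} = 72057594037927936 labelled spanning trees.
For each such spanning tree H, let X_H = 1 if all 15 edges of H are present in G. Then P[X_H = 1] = p^{15} = (1/16)^{15} = 1/1152921504606846976.
By linearity: E[X] = Σ_H E[X_H] = 72057594037927936 · p^{15} = 72057594037927936 · 1/1152921504606846976 = 1/16.
Numerically: E[X] ≈ 0.0625.

E[X] = 72057594037927936 · (1/16)^{15} = 1/16 ≈ 0.0625.


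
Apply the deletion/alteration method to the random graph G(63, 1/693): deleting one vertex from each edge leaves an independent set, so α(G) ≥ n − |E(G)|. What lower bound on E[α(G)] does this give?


E[|E(G)|] = C(63, 2)·p = 1953 · (1/693) = 31/11.
E[α(G)] ≥ n − E[|E(G)|] = 63 − 31/11 = 662/11.
Numerically: ≈ 60.1818.
(This is only a lower bound; the true E[α(G)] may be larger.)

E[α(G)] ≥ 662/11 ≈ 60.1818.


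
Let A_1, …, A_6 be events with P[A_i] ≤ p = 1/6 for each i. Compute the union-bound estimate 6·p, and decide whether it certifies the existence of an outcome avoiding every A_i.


Union bound: P[∪_{i=1}^{6} A_i] ≤ Σ_i P[A_i] ≤ 6·p = 6·(1/6) = 1.
Numerically: 1 ≈ 1.0000000.
Is 1 < 1? NO.
Since the bound 1 is ≥ 1, the union bound is uninformative here; it does NOT by itself certify existence.

6·p = 1 ≈ 1.0000000; existence NOT certified by the union bound.


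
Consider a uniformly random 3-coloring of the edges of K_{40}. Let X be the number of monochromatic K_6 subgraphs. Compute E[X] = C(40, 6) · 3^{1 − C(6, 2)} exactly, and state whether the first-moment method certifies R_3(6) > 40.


E[X] = C(40, 6) · 3^{1 − 15} = 3838380 · 3^{−14} = 3838380/4782969.
As a reduced fraction: E[X] = 1279460/1594323 ≈ 0.802510.
Is E[X] < 1? YES.
Since E[X] < 1, there exists a 3-coloring of K_{40} with no monochromatic K_6; hence R_3(6) > 40.

E[X] = 1279460/1594323 ≈ 0.802510; E[X] < 1, so R_3(6) > 40.


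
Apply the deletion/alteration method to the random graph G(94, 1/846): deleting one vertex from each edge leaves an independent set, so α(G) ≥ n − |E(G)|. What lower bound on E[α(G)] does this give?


E[|E(G)|] = C(94, 2)·p = 4371 · (1/846) = 31/6.
E[α(G)] ≥ n − E[|E(G)|] = 94 − 31/6 = 533/6.
Numerically: ≈ 88.833333.
(This is only a lower bound; the true E[α(G)] may be larger.)

E[α(G)] ≥ 533/6 ≈ 88.833333.


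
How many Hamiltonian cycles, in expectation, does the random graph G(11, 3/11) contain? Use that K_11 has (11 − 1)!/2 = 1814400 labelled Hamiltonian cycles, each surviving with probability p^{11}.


K_11 has (11 − 1)!/2 = 1814400 labelled Hamiltonian cycles.
For each such Hamiltonian cycle H, let X_H = 1 if all 11 edges of H are present in G. Then P[X_H = 1] = p^{11} = (3/11)^{11} = 177147/285311670611.
Summing the indicators: E[X] = Σ_H E[X_H] = 1814400 · p^{11} = 1814400 · 177147/285311670611 = 321415516800/285311670611.
Numerically: E[X] ≈ 1.12654.

E[X] = 1814400 · (3/11)^{11} = 321415516800/285311670611 ≈ 1.12654.


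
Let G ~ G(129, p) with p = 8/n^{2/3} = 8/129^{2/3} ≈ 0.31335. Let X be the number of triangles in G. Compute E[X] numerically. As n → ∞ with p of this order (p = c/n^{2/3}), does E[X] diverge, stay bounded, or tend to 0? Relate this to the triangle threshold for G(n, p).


Number of potential triangles: C(129, 3) = 349504.
Each occurs with probability p³ ≈ (0.31335)³ ≈ 3.0767382e-02.
By linearity: E[X] = C(129, 3)·p³ ≈ 349504 · 3.0767382e-02 ≈ 10753.32300.
Since α = 2/3 < 1, p = c/n^{2/3} ≫ 1/n is above the triangle threshold p ~ 1/n. Asymptotically E[X] ~ (c³/6)·n^{3(1−α)} = (8³/6)·n^{1} → ∞; triangles are abundant w.h.p.

E[X] ≈ 10753.32300; in regime p = Θ(1/n^{2/3}) E[X] diverges (above the triangle threshold p ~ 1/n).


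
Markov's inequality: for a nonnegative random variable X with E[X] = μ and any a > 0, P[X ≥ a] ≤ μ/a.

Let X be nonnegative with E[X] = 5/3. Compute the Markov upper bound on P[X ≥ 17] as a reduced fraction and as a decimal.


μ = E[X] = 5/3, a = 17.
Markov: P[X ≥ 17] ≤ μ/a = (5/3)/17 = 5/51.
Numerically: ≈ 0.0980.
(Since a = 17 > μ = 1.6667, the bound 5/51 is < 1 and informative.)

P[X ≥ 17] ≤ 5/51 ≈ 0.0980.


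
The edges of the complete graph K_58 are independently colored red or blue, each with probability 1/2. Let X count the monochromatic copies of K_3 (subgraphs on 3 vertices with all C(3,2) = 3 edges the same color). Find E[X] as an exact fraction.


Let X = Σ_S X_S over the C(58, 3) = 30856 subsets S of size 3, where X_S = 1 if the K_3 on S is monochromatic.
For a fixed S, the K_3 on S has C(3, 2) = 3 edges. P[all 3 edges red] = (1/2)^3, and likewise for blue, so P[monochromatic] = 2·(1/2)^3 = 2^{1 − 3} = 1/4.
By linearity: E[X] = C(58, 3) · 2^{1 − 3} = 30856 · 1/4 = 7714.
Numerically: E[X] ≈ 7714.000.

E[X] = C(58,3)·2^(1−C(3,2)) = 7714 ≈ 7714.000.


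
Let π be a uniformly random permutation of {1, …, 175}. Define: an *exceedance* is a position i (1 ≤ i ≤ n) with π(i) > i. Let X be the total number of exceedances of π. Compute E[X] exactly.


Write X = Σ_{i=1}^{175} X_i, where X_i = 1_{π(i) > i}.
For each fixed i, π(i) is uniform over {1, …, 175} (marginal of a uniform permutation), so P[π(i) > i] = (n − i)/n. Summing: Σ_{i=1}^{175} (n − i)/n = (0 + 1 + … + 174)/175 = 175(175 − 1)/(2·175) = (175 − 1)/2.
Hence E[X] = Σ_{i=1}^{175} (175 − i)/175 = 87 ≈ 87.0000.

E[X] = 87 = 87.0000.


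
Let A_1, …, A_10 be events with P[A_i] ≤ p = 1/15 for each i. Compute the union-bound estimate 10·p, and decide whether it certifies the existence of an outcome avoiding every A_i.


Union bound: P[∪_{i=1}^{10} A_i] ≤ Σ_i P[A_i] ≤ 10·p = 10·(1/15) = 2/3.
Numerically: 2/3 ≈ 0.6666667.
Is 2/3 < 1? YES.
Since P[∪ A_i] ≤ 2/3 < 1, the complement has P[∩ A_i^c] ≥ 1 − 2/3 = 1/3 > 0, so some outcome avoids every A_i.

10·p = 2/3 ≈ 0.6666667; existence CERTIFIED by the union bound.


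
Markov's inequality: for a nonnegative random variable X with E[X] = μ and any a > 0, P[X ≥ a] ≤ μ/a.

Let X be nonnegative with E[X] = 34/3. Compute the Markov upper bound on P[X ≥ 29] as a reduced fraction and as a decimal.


μ = E[X] = 34/3, a = 29.
Markov: P[X ≥ 29] ≤ μ/a = (34/3)/29 = 34/87.
Numerically: ≈ 0.39080.
(Since a = 29 > μ = 11.33333, the bound 34/87 is < 1 and informative.)

P[X ≥ 29] ≤ 34/87 ≈ 0.39080.


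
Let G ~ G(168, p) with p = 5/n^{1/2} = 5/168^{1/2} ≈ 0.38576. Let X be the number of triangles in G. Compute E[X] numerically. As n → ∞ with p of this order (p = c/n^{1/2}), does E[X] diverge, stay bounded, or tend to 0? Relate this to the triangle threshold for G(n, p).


Number of potential triangles: C(168, 3) = 776216.
Each occurs with probability p³ ≈ (0.38576)³ ≈ 5.7404520e-02.
By linearity: E[X] = C(168, 3)·p³ ≈ 776216 · 5.7404520e-02 ≈ 44558.30695.
Since α = 1/2 < 1, p = c/n^{1/2} ≫ 1/n is above the triangle threshold p ~ 1/n. Asymptotically E[X] ~ (c³/6)·n^{3(1−α)} = (5³/6)·n^{1.5} → ∞; triangles are abundant w.h.p.

E[X] ≈ 44558.30695; in regime p = Θ(1/n^{1/2}) E[X] diverges (above the triangle threshold p ~ 1/n).
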